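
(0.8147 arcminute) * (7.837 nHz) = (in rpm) 1.774e-11. Check: 1 arcminute = 0.00029088821 rad, so 0.8147 arcminute = 0.8147 * 0.00029088821 = 0.00023698662 rad. 1 nHz = 1e-09 Hz, so 7.837 nHz = 7.837 * 1e-09 = 7.837e-09 Hz. Combine: 0.00023698662 rad * 7.837e-09 Hz = 1.8572642e-12 rad/s. 1 rpm = 0.10471976 rad/s, so 1.8572642e-12 rad/s = 1.8572642e-12 / 0.10471976 = 1.7735566e-11 rpm ≈ 1.774e-11 rpm (4 s.f.).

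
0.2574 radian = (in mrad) 0.2574 radian = 0.2574 rad. 1 mrad = 0.001 rad, so 0.2574 rad = 0.2574 / 0.001 = 257.4 mrad. Final answer: 257.4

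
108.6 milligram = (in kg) 1 milligram = 1e-06 kg, so 108.6 milligram = 108.6 * 1e-06 = 0.0001086 kg. Result: 0.0001086 kg. Final answer: 0.0001086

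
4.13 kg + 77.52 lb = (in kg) 4.13 kg is already in kg. 1 lb = 0.45359237 kg, so 77.52 lb = 77.52 * 0.45359237 = 35.162481 kg. Sum: 4.13 + 35.162481 = 39.292481 kg. Result: 39.292481 kg ≈ 39.29 kg (4 s.f.). Final answer: 39.29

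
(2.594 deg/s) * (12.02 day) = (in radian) 1 deg/s = 0.017453293 rad/s, so 2.594 deg/s = 2.594 * 0.017453293 = 0.045273841 rad/s. 1 day = 86400 s, so 12.02 day = 12.02 * 86400 = 1038528 s. Combine: 0.045273841 rad/s * 1038528 s = 47018.151 rad. 47018.151 rad = 47018.151 radian ≈ 4.702e+04 radian (4 s.f.). Final answer: 4.702e+04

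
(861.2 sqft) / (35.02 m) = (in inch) 1 sqft = 0.09290304 m^2, so 861.2 sqft = 861.2 * 0.09290304 = 80.008098 m^2. 35.02 m is already in m. Combine: 80.008098 m^2 / 35.02 m = 2.2846401 m. 1 inch = 0.0254 m, so 2.2846401 m = 2.2846401 / 0.0254 = 89.946463 inch ≈ 89.95 inch (4 s.f.). Final answer: 89.95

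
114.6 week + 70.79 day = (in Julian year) 1 week = 604800 s, so 114.6 week = 114.6 * 604800 = 69310080 s. 1 day = 86400 s, so 70.79 day = 70.79 * 86400 = 6116256 s. Sum: 69310080 + 6116256 = 75426336 s. 1 Julian year = 31557600 s, so 75426336 s = 75426336 / 31557600 = 2.3901164 Julian year ≈ 2.39 Julian year (4 s.f.). Final answer: 2.39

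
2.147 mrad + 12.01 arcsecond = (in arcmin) 7.581. Check: 1 mrad = 0.001 rad, so 2.147 mrad = 2.147 * 0.001 = 0.002147 rad. 1 arcsecond = 4.8481368e-06 rad, so 12.01 arcsecond = 12.01 * 4.8481368e-06 = 5.8226123e-05 rad. Sum: 0.002147 + 5.8226123e-05 = 0.0022052261 rad. 1 arcmin = 0.00029088821 rad, so 0.0022052261 rad = 0.0022052261 / 0.00029088821 = 7.581009 arcmin ≈ 7.581 arcmin (4 s.f.).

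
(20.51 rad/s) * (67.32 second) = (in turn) 20.51 rad/s is already in rad/s. 67.32 second = 67.32 s. Combine: 20.51 rad/s * 67.32 s = 1380.7332 rad. 1 turn = 6.2831853 rad, so 1380.7332 rad = 1380.7332 / 6.2831853 = 219.75051 turn ≈ 219.8 turn (4 s.f.). Final answer: 219.8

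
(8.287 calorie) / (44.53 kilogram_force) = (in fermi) 1 calorie = 4.184 J, so 8.287 calorie = 8.287 * 4.184 = 34.672808 J. 1 kilogram_force = 9.80665 N, so 44.53 kilogram_force = 44.53 * 9.80665 = 436.69012 N. Combine: 34.672808 J / 436.69012 N = 0.079399112 m. 1 fermi = 1e-15 m, so 0.079399112 m = 0.079399112 / 1e-15 = 7.9399112e+13 fermi ≈ 7.94e+13 fermi (4 s.f.). Final answer: 7.94e+13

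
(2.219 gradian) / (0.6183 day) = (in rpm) 1 gradian = 0.015707963 rad, so 2.219 gradian = 2.219 * 0.015707963 = 0.03485597 rad. 1 day = 86400 s, so 0.6183 day = 0.6183 * 86400 = 53421.12 s. Combine: 0.03485597 rad / 53421.12 s = 6.5247547e-07 rad/s. 1 rpm = 0.10471976 rad/s, so 6.5247547e-07 rad/s = 6.5247547e-07 / 0.10471976 = 6.2306818e-06 rpm ≈ 6.231e-06 rpm (4 s.f.). Final answer: 6.231e-06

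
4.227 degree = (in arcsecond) 1 degree = 0.017453293 rad, so 4.227 degree = 4.227 * 0.017453293 = 0.073775067 rad. 1 arcsecond = 4.8481368e-06 rad, so 0.073775067 rad = 0.073775067 / 4.8481368e-06 = 15217.2 arcsecond ≈ 1.522e+04 arcsecond (4 s.f.). Final answer: 1.522e+04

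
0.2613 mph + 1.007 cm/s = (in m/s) 1 mph = 0.44704 m/s, so 0.2613 mph = 0.2613 * 0.44704 = 0.11681155 m/s. 1 cm/s = 0.01 m/s, so 1.007 cm/s = 1.007 * 0.01 = 0.01007 m/s. Sum: 0.11681155 + 0.01007 = 0.12688155 m/s. Result: 0.12688155 m/s ≈ 0.1269 m/s (4 s.f.). Final answer: 0.1269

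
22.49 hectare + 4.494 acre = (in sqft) 2.617e+06. Check: 1 hectare = 10000 m^2, so 22.49 hectare = 22.49 * 10000 = 224900 m^2. 1 acre = 4046.8564 m^2, so 4.494 acre = 4.494 * 4046.8564 = 18186.573 m^2. Sum: 224900 + 18186.573 = 243086.57 m^2. 1 sqft = 0.09290304 m^2, so 243086.57 m^2 = 243086.57 / 0.09290304 = 2616562.1 sqft ≈ 2.617e+06 sqft (4 s.f.).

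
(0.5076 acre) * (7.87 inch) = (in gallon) 1 acre = 4046.8564 m^2, so 0.5076 acre = 0.5076 * 4046.8564 = 2054.1843 m^2. 1 inch = 0.0254 m, so 7.87 inch = 7.87 * 0.0254 = 0.199898 m. Combine: 2054.1843 m^2 * 0.199898 m = 410.62734 m^3. 1 gallon = 0.0037854118 m^3, so 410.62734 m^3 = 410.62734 / 0.0037854118 = 108476.27 gallon ≈ 1.085e+05 gallon (4 s.f.). Final answer: 1.085e+05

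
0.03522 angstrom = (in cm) 3.522e-10. Check: 1 angstrom = 1e-10 m, so 0.03522 angstrom = 0.03522 * 1e-10 = 3.522e-12 m. 1 cm = 0.01 m, so 3.522e-12 m = 3.522e-12 / 0.01 = 3.522e-10 cm.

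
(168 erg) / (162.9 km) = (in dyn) 1.031e-05. Check: 1 erg = 1e-07 J, so 168 erg = 168 * 1e-07 = 1.68e-05 J. 1 km = 1000 m, so 162.9 km = 162.9 * 1000 = 162900 m. Combine: 1.68e-05 J / 162900 m = 1.0313076e-10 N. 1 dyn = 1e-05 N, so 1.0313076e-10 N = 1.0313076e-10 / 1e-05 = 1.0313076e-05 dyn ≈ 1.031e-05 dyn (4 s.f.).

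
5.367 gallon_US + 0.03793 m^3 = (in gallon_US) 15.39. Check: 1 gallon_US = 0.0037854118 m^3, so 5.367 gallon_US = 5.367 * 0.0037854118 = 0.020316305 m^3. 0.03793 m^3 is already in m^3. Sum: 0.020316305 + 0.03793 = 0.058246305 m^3. 1 gallon_US = 0.0037854118 m^3, so 0.058246305 m^3 = 0.058246305 / 0.0037854118 = 15.387046 gallon_US ≈ 15.39 gallon_US (4 s.f.).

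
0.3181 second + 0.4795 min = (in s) 0.3181 second = 0.3181 s. 1 min = 60 s, so 0.4795 min = 0.4795 * 60 = 28.77 s. Sum: 0.3181 + 28.77 = 29.0881 s. Result: 29.0881 s ≈ 29.09 s (4 s.f.). Final answer: 29.09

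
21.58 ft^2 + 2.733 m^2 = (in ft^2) 51. Check: 1 ft^2 = 0.09290304 m^2, so 21.58 ft^2 = 21.58 * 0.09290304 = 2.0048476 m^2. 2.733 m^2 is already in m^2. Sum: 2.0048476 + 2.733 = 4.7378476 m^2. 1 ft^2 = 0.09290304 m^2, so 4.7378476 m^2 = 4.7378476 / 0.09290304 = 50.997767 ft^2 ≈ 51 ft^2 (4 s.f.).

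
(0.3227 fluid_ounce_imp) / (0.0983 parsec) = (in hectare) 1 fluid_ounce_imp = 2.8413063e-05 m^3, so 0.3227 fluid_ounce_imp = 0.3227 * 2.8413063e-05 = 9.1688953e-06 m^3. 1 parsec = 3.0856776e+16 m, so 0.0983 parsec = 0.0983 * 3.0856776e+16 = 3.0332211e+15 m. Combine: 9.1688953e-06 m^3 / 3.0332211e+15 m = 3.0228246e-21 m^2. 1 hectare = 10000 m^2, so 3.0228246e-21 m^2 = 3.0228246e-21 / 10000 = 3.0228246e-25 hectare ≈ 3.023e-25 hectare (4 s.f.). Final answer: 3.023e-25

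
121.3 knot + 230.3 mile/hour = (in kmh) 595.3. Check: 1 knot = 0.51444444 m/s, so 121.3 knot = 121.3 * 0.51444444 = 62.402111 m/s. 1 mile/hour = 0.44704 m/s, so 230.3 mile/hour = 230.3 * 0.44704 = 102.95331 m/s. Sum: 62.402111 + 102.95331 = 165.35542 m/s. 1 kmh = 0.27777778 m/s, so 165.35542 m/s = 165.35542 / 0.27777778 = 595.27952 kmh ≈ 595.3 kmh (4 s.f.).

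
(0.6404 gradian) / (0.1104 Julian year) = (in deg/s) 1.654e-07. Check: 1 gradian = 0.015707963 rad, so 0.6404 gradian = 0.6404 * 0.015707963 = 0.01005938 rad. 1 Julian year = 31557600 s, so 0.1104 Julian year = 0.1104 * 31557600 = 3483959 s. Combine: 0.01005938 rad / 3483959 s = 2.8873415e-09 rad/s. 1 deg/s = 0.017453293 rad/s, so 2.8873415e-09 rad/s = 2.8873415e-09 / 0.017453293 = 1.6543248e-07 deg/s ≈ 1.654e-07 deg/s (4 s.f.).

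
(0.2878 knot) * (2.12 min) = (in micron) 1.883e+07. Check: 1 knot = 0.51444444 m/s, so 0.2878 knot = 0.2878 * 0.51444444 = 0.14805711 m/s. 1 min = 60 s, so 2.12 min = 2.12 * 60 = 127.2 s. Combine: 0.14805711 m/s * 127.2 s = 18.832865 m. 1 micron = 1e-06 m, so 18.832865 m = 18.832865 / 1e-06 = 18832865 micron ≈ 1.883e+07 micron (4 s.f.).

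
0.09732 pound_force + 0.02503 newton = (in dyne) 4.579e+04. Check: 1 pound_force = 4.4482216 N, so 0.09732 pound_force = 0.09732 * 4.4482216 = 0.43290093 N. 0.02503 newton = 0.02503 N. Sum: 0.43290093 + 0.02503 = 0.45793093 N. 1 dyne = 1e-05 N, so 0.45793093 N = 0.45793093 / 1e-05 = 45793.093 dyne ≈ 4.579e+04 dyne (4 s.f.).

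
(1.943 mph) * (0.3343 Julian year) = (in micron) 9.163e+12. Check: 1 mph = 0.44704 m/s, so 1.943 mph = 1.943 * 0.44704 = 0.86859872 m/s. 1 Julian year = 31557600 s, so 0.3343 Julian year = 0.3343 * 31557600 = 10549706 s. Combine: 0.86859872 m/s * 10549706 s = 9163460.9 m. 1 micron = 1e-06 m, so 9163460.9 m = 9163460.9 / 1e-06 = 9.1634609e+12 micron ≈ 9.163e+12 micron (4 s.f.).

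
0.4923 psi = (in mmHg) 25.46. Check: 1 psi = 6894.7573 Pa, so 0.4923 psi = 0.4923 * 6894.7573 = 3394.289 Pa. 1 mmHg = 133.32237 Pa, so 3394.289 Pa = 3394.289 / 133.32237 = 25.459261 mmHg ≈ 25.46 mmHg (4 s.f.).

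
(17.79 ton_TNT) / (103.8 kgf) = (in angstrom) 7.312e+17. Check: 1 ton_TNT = 4.184e+09 J, so 17.79 ton_TNT = 17.79 * 4.184e+09 = 7.443336e+10 J. 1 kgf = 9.80665 N, so 103.8 kgf = 103.8 * 9.80665 = 1017.9303 N. Combine: 7.443336e+10 J / 1017.9303 N = 73122258 m. 1 angstrom = 1e-10 m, so 73122258 m = 73122258 / 1e-10 = 7.3122258e+17 angstrom ≈ 7.312e+17 angstrom (4 s.f.).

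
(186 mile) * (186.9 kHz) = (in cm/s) 1 mile = 1609.344 m, so 186 mile = 186 * 1609.344 = 299337.98 m. 1 kHz = 1000 Hz, so 186.9 kHz = 186.9 * 1000 = 186900 Hz. Combine: 299337.98 m * 186900 Hz = 5.5946269e+10 m/s. 1 cm/s = 0.01 m/s, so 5.5946269e+10 m/s = 5.5946269e+10 / 0.01 = 5.5946269e+12 cm/s ≈ 5.595e+12 cm/s (4 s.f.). Final answer: 5.595e+12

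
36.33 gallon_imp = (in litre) 1 gallon_imp = 0.00454609 m^3, so 36.33 gallon_imp = 36.33 * 0.00454609 = 0.16515945 m^3. 1 litre = 0.001 m^3, so 0.16515945 m^3 = 0.16515945 / 0.001 = 165.15945 litre ≈ 165.2 litre (4 s.f.). Final answer: 165.2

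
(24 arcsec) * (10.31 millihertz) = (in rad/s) 1.2e-06. Check: 1 arcsec = 4.8481368e-06 rad, so 24 arcsec = 24 * 4.8481368e-06 = 0.00011635528 rad. 1 millihertz = 0.001 Hz, so 10.31 millihertz = 10.31 * 0.001 = 0.01031 Hz. Combine: 0.00011635528 rad * 0.01031 Hz = 1.199623e-06 rad/s. Result: 1.199623e-06 rad/s ≈ 1.2e-06 rad/s (4 s.f.).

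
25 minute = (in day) 0.01736. Check: 1 minute = 60 s, so 25 minute = 25 * 60 = 1500 s. 1 day = 86400 s, so 1500 s = 1500 / 86400 = 0.017361111 day ≈ 0.01736 day (4 s.f.).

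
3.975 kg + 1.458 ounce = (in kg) 4.016. Check: 3.975 kg is already in kg. 1 ounce = 0.028349523 kg, so 1.458 ounce = 1.458 * 0.028349523 = 0.041333605 kg. Sum: 3.975 + 0.041333605 = 4.0163336 kg. Result: 4.0163336 kg ≈ 4.016 kg (4 s.f.).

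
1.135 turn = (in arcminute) 2.452e+04. Check: 1 turn = 6.2831853 rad, so 1.135 turn = 1.135 * 6.2831853 = 7.1314153 rad. 1 arcminute = 0.00029088821 rad, so 7.1314153 rad = 7.1314153 / 0.00029088821 = 24516 arcminute ≈ 2.452e+04 arcminute (4 s.f.).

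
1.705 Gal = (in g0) 1 Gal = 0.01 m/s^2, so 1.705 Gal = 1.705 * 0.01 = 0.01705 m/s^2. 1 g0 = 9.80665 m/s^2, so 0.01705 m/s^2 = 0.01705 / 9.80665 = 0.0017386161 g0 ≈ 0.001739 g0 (4 s.f.). Final answer: 0.001739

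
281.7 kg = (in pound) 621. Check: 1 pound = 0.45359237 kg, so 281.7 kg = 281.7 / 0.45359237 = 621.04219 pound ≈ 621 pound (4 s.f.).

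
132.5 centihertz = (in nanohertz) 1 centihertz = 0.01 Hz, so 132.5 centihertz = 132.5 * 0.01 = 1.325 Hz. 1 nanohertz = 1e-09 Hz, so 1.325 Hz = 1.325 / 1e-09 = 1.325e+09 nanohertz. Final answer: 1.325e+09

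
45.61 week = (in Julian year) 1 week = 604800 s, so 45.61 week = 45.61 * 604800 = 27584928 s. 1 Julian year = 31557600 s, so 27584928 s = 27584928 / 31557600 = 0.87411362 Julian year ≈ 0.8741 Julian year (4 s.f.). Final answer: 0.8741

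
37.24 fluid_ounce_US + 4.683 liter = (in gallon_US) 1 fluid_ounce_US = 2.957353e-05 m^3, so 37.24 fluid_ounce_US = 37.24 * 2.957353e-05 = 0.0011013182 m^3. 1 liter = 0.001 m^3, so 4.683 liter = 4.683 * 0.001 = 0.004683 m^3. Sum: 0.0011013182 + 0.004683 = 0.0057843182 m^3. 1 gallon_US = 0.0037854118 m^3, so 0.0057843182 m^3 = 0.0057843182 / 0.0037854118 = 1.5280552 gallon_US ≈ 1.528 gallon_US (4 s.f.). Final answer: 1.528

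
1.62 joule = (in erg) 1.62 joule = 1.62 J. 1 erg = 1e-07 J, so 1.62 J = 1.62 / 1e-07 = 16200000 erg ≈ 1.62e+07 erg (4 s.f.). Final answer: 1.62e+07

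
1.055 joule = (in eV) 6.585e+18. Check: 1.055 joule = 1.055 J. 1 eV = 1.6021766e-19 J, so 1.055 J = 1.055 / 1.6021766e-19 = 6.5847921e+18 eV ≈ 6.585e+18 eV (4 s.f.).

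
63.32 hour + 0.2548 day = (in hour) 1 hour = 3600 s, so 63.32 hour = 63.32 * 3600 = 227952 s. 1 day = 86400 s, so 0.2548 day = 0.2548 * 86400 = 22014.72 s. Sum: 227952 + 22014.72 = 249966.72 s. 1 hour = 3600 s, so 249966.72 s = 249966.72 / 3600 = 69.4352 hour ≈ 69.44 hour (4 s.f.). Final answer: 69.44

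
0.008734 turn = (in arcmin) 188.7. Check: 1 turn = 6.2831853 rad, so 0.008734 turn = 0.008734 * 6.2831853 = 0.05487734 rad. 1 arcmin = 0.00029088821 rad, so 0.05487734 rad = 0.05487734 / 0.00029088821 = 188.6544 arcmin ≈ 188.7 arcmin (4 s.f.).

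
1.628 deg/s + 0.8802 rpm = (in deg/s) 6.909. Check: 1 deg/s = 0.017453293 rad/s, so 1.628 deg/s = 1.628 * 0.017453293 = 0.02841396 rad/s. 1 rpm = 0.10471976 rad/s, so 0.8802 rpm = 0.8802 * 0.10471976 = 0.092174328 rad/s. Sum: 0.02841396 + 0.092174328 = 0.12058829 rad/s. 1 deg/s = 0.017453293 rad/s, so 0.12058829 rad/s = 0.12058829 / 0.017453293 = 6.9092 deg/s ≈ 6.909 deg/s (4 s.f.).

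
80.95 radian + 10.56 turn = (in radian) 147.3. Check: 80.95 radian = 80.95 rad. 1 turn = 6.2831853 rad, so 10.56 turn = 10.56 * 6.2831853 = 66.350437 rad. Sum: 80.95 + 66.350437 = 147.30044 rad. 147.30044 rad = 147.30044 radian ≈ 147.3 radian (4 s.f.).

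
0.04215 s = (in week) 1 week = 604800 s, so 0.04215 s = 0.04215 / 604800 = 6.969246e-08 week ≈ 6.969e-08 week (4 s.f.). Final answer: 6.969e-08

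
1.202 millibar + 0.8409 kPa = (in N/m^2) 961.1. Check: 1 millibar = 100 Pa, so 1.202 millibar = 1.202 * 100 = 120.2 Pa. 1 kPa = 1000 Pa, so 0.8409 kPa = 0.8409 * 1000 = 840.9 Pa. Sum: 120.2 + 840.9 = 961.1 Pa. 961.1 Pa = 961.1 N/m^2.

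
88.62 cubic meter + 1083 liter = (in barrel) 88.62 cubic meter = 88.62 m^3. 1 liter = 0.001 m^3, so 1083 liter = 1083 * 0.001 = 1.083 m^3. Sum: 88.62 + 1.083 = 89.703 m^3. 1 barrel = 0.15898729 m^3, so 89.703 m^3 = 89.703 / 0.15898729 = 564.2149 barrel ≈ 564.2 barrel (4 s.f.). Final answer: 564.2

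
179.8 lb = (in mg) 1 lb = 0.45359237 kg, so 179.8 lb = 179.8 * 0.45359237 = 81.555908 kg. 1 mg = 1e-06 kg, so 81.555908 kg = 81.555908 / 1e-06 = 81555908 mg ≈ 8.156e+07 mg (4 s.f.). Final answer: 8.156e+07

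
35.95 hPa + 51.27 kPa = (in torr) 1 hPa = 100 Pa, so 35.95 hPa = 35.95 * 100 = 3595 Pa. 1 kPa = 1000 Pa, so 51.27 kPa = 51.27 * 1000 = 51270 Pa. Sum: 3595 + 51270 = 54865 Pa. 1 torr = 133.32237 Pa, so 54865 Pa = 54865 / 133.32237 = 411.52134 torr ≈ 411.5 torr (4 s.f.). Final answer: 411.5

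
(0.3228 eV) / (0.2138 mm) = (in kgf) 1 eV = 1.6021766e-19 J, so 0.3228 eV = 0.3228 * 1.6021766e-19 = 5.1718262e-20 J. 1 mm = 0.001 m, so 0.2138 mm = 0.2138 * 0.001 = 0.0002138 m. Combine: 5.1718262e-20 J / 0.0002138 m = 2.419002e-16 N. 1 kgf = 9.80665 N, so 2.419002e-16 N = 2.419002e-16 / 9.80665 = 2.4666955e-17 kgf ≈ 2.467e-17 kgf (4 s.f.). Final answer: 2.467e-17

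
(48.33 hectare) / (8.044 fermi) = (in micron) 6.008e+25. Check: 1 hectare = 10000 m^2, so 48.33 hectare = 48.33 * 10000 = 483300 m^2. 1 fermi = 1e-15 m, so 8.044 fermi = 8.044 * 1e-15 = 8.044e-15 m. Combine: 483300 m^2 / 8.044e-15 m = 6.0082049e+19 m. 1 micron = 1e-06 m, so 6.0082049e+19 m = 6.0082049e+19 / 1e-06 = 6.0082049e+25 micron ≈ 6.008e+25 micron (4 s.f.).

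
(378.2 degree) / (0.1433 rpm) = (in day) 1 degree = 0.017453293 rad, so 378.2 degree = 378.2 * 0.017453293 = 6.6008352 rad. 1 rpm = 0.10471976 rad/s, so 0.1433 rpm = 0.1433 * 0.10471976 = 0.015006341 rad/s. Combine: 6.6008352 rad / 0.015006341 rad/s = 439.86974 s. 1 day = 86400 s, so 439.86974 s = 439.86974 / 86400 = 0.0050910849 day ≈ 0.005091 day (4 s.f.). Final answer: 0.005091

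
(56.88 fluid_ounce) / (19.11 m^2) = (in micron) 1 fluid_ounce = 2.957353e-05 m^3, so 56.88 fluid_ounce = 56.88 * 2.957353e-05 = 0.0016821424 m^3. 19.11 m^2 is already in m^2. Combine: 0.0016821424 m^3 / 19.11 m^2 = 8.8024195e-05 m. 1 micron = 1e-06 m, so 8.8024195e-05 m = 8.8024195e-05 / 1e-06 = 88.024195 micron ≈ 88.02 micron (4 s.f.). Final answer: 88.02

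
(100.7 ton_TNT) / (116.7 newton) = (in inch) 1 ton_TNT = 4.184e+09 J, so 100.7 ton_TNT = 100.7 * 4.184e+09 = 4.213288e+11 J. 116.7 newton = 116.7 N. Combine: 4.213288e+11 J / 116.7 N = 3.6103582e+09 m. 1 inch = 0.0254 m, so 3.6103582e+09 m = 3.6103582e+09 / 0.0254 = 1.4214009e+11 inch ≈ 1.421e+11 inch (4 s.f.). Final answer: 1.421e+11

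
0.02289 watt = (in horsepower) 3.07e-05. Check: 0.02289 watt = 0.02289 W. 1 horsepower = 745.69987 W, so 0.02289 W = 0.02289 / 745.69987 = 3.0695996e-05 horsepower ≈ 3.07e-05 horsepower (4 s.f.).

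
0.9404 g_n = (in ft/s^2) 1 g_n = 9.80665 m/s^2, so 0.9404 g_n = 0.9404 * 9.80665 = 9.2221737 m/s^2. 1 ft/s^2 = 0.3048 m/s^2, so 9.2221737 m/s^2 = 9.2221737 / 0.3048 = 30.256475 ft/s^2 ≈ 30.26 ft/s^2 (4 s.f.). Final answer: 30.26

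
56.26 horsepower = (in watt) 4.195e+04. Check: 1 horsepower = 745.69987 W, so 56.26 horsepower = 56.26 * 745.69987 = 41953.075 W. 41953.075 W = 41953.075 watt ≈ 4.195e+04 watt (4 s.f.).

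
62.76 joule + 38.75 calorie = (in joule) 224.9. Check: 62.76 joule = 62.76 J. 1 calorie = 4.184 J, so 38.75 calorie = 38.75 * 4.184 = 162.13 J. Sum: 62.76 + 162.13 = 224.89 J. 224.89 J = 224.89 joule ≈ 224.9 joule (4 s.f.).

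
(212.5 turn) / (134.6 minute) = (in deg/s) 9.473. Check: 1 turn = 6.2831853 rad, so 212.5 turn = 212.5 * 6.2831853 = 1335.1769 rad. 1 minute = 60 s, so 134.6 minute = 134.6 * 60 = 8076 s. Combine: 1335.1769 rad / 8076 s = 0.16532651 rad/s. 1 deg/s = 0.017453293 rad/s, so 0.16532651 rad/s = 0.16532651 / 0.017453293 = 9.4725111 deg/s ≈ 9.473 deg/s (4 s.f.).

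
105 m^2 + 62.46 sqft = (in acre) 105 m^2 is already in m^2. 1 sqft = 0.09290304 m^2, so 62.46 sqft = 62.46 * 0.09290304 = 5.8027239 m^2. Sum: 105 + 5.8027239 = 110.80272 m^2. 1 acre = 4046.8564 m^2, so 110.80272 m^2 = 110.80272 / 4046.8564 = 0.027379949 acre ≈ 0.02738 acre (4 s.f.). Final answer: 0.02738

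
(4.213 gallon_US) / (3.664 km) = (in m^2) 1 gallon_US = 0.0037854118 m^3, so 4.213 gallon_US = 4.213 * 0.0037854118 = 0.01594794 m^3. 1 km = 1000 m, so 3.664 km = 3.664 * 1000 = 3664 m. Combine: 0.01594794 m^3 / 3664 m = 4.3526037e-06 m^2. Result: 4.3526037e-06 m^2 ≈ 4.353e-06 m^2 (4 s.f.). Final answer: 4.353e-06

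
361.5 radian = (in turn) 57.53. Check: 361.5 radian = 361.5 rad. 1 turn = 6.2831853 rad, so 361.5 rad = 361.5 / 6.2831853 = 57.534512 turn ≈ 57.53 turn (4 s.f.).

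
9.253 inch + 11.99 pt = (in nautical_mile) 1 inch = 0.0254 m, so 9.253 inch = 9.253 * 0.0254 = 0.2350262 m. 1 pt = 0.00035277778 m, so 11.99 pt = 11.99 * 0.00035277778 = 0.0042298056 m. Sum: 0.2350262 + 0.0042298056 = 0.23925601 m. 1 nautical_mile = 1852 m, so 0.23925601 m = 0.23925601 / 1852 = 0.00012918791 nautical_mile ≈ 0.0001292 nautical_mile (4 s.f.). Final answer: 0.0001292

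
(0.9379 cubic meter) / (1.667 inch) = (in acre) 0.005474. Check: 0.9379 cubic meter = 0.9379 m^3. 1 inch = 0.0254 m, so 1.667 inch = 1.667 * 0.0254 = 0.0423418 m. Combine: 0.9379 m^3 / 0.0423418 m = 22.150688 m^2. 1 acre = 4046.8564 m^2, so 22.150688 m^2 = 22.150688 / 4046.8564 = 0.0054735542 acre ≈ 0.005474 acre (4 s.f.).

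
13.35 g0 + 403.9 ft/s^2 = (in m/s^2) 254. Check: 1 g0 = 9.80665 m/s^2, so 13.35 g0 = 13.35 * 9.80665 = 130.91878 m/s^2. 1 ft/s^2 = 0.3048 m/s^2, so 403.9 ft/s^2 = 403.9 * 0.3048 = 123.10872 m/s^2. Sum: 130.91878 + 123.10872 = 254.0275 m/s^2. Result: 254.0275 m/s^2 ≈ 254 m/s^2 (4 s.f.).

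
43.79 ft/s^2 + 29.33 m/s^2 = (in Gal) 1 ft/s^2 = 0.3048 m/s^2, so 43.79 ft/s^2 = 43.79 * 0.3048 = 13.347192 m/s^2. 29.33 m/s^2 is already in m/s^2. Sum: 13.347192 + 29.33 = 42.677192 m/s^2. 1 Gal = 0.01 m/s^2, so 42.677192 m/s^2 = 42.677192 / 0.01 = 4267.7192 Gal ≈ 4268 Gal (4 s.f.). Final answer: 4268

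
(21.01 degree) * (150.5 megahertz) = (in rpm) 1 degree = 0.017453293 rad, so 21.01 degree = 21.01 * 0.017453293 = 0.36669368 rad. 1 megahertz = 1000000 Hz, so 150.5 megahertz = 150.5 * 1000000 = 1.505e+08 Hz. Combine: 0.36669368 rad * 1.505e+08 Hz = 55187398 rad/s. 1 rpm = 0.10471976 rad/s, so 55187398 rad/s = 55187398 / 0.10471976 = 5.2700083e+08 rpm ≈ 5.27e+08 rpm (4 s.f.). Final answer: 5.27e+08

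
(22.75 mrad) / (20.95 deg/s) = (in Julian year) 1.972e-09. Check: 1 mrad = 0.001 rad, so 22.75 mrad = 22.75 * 0.001 = 0.02275 rad. 1 deg/s = 0.017453293 rad/s, so 20.95 deg/s = 20.95 * 0.017453293 = 0.36564648 rad/s. Combine: 0.02275 rad / 0.36564648 rad/s = 0.062218567 s. 1 Julian year = 31557600 s, so 0.062218567 s = 0.062218567 / 31557600 = 1.9715874e-09 Julian year ≈ 1.972e-09 Julian year (4 s.f.).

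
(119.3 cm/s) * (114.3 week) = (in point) 1 cm/s = 0.01 m/s, so 119.3 cm/s = 119.3 * 0.01 = 1.193 m/s. 1 week = 604800 s, so 114.3 week = 114.3 * 604800 = 69128640 s. Combine: 1.193 m/s * 69128640 s = 82470468 m. 1 point = 0.00035277778 m, so 82470468 m = 82470468 / 0.00035277778 = 2.3377455e+11 point ≈ 2.338e+11 point (4 s.f.). Final answer: 2.338e+11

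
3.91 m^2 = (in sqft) 1 sqft = 0.09290304 m^2, so 3.91 m^2 = 3.91 / 0.09290304 = 42.08689 sqft ≈ 42.09 sqft (4 s.f.). Final answer: 42.09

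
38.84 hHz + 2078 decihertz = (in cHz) 4.092e+05. Check: 1 hHz = 100 Hz, so 38.84 hHz = 38.84 * 100 = 3884 Hz. 1 decihertz = 0.1 Hz, so 2078 decihertz = 2078 * 0.1 = 207.8 Hz. Sum: 3884 + 207.8 = 4091.8 Hz. 1 cHz = 0.01 Hz, so 4091.8 Hz = 4091.8 / 0.01 = 409180 cHz ≈ 4.092e+05 cHz (4 s.f.).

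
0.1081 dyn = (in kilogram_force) 1 dyn = 1e-05 N, so 0.1081 dyn = 0.1081 * 1e-05 = 1.081e-06 N. 1 kilogram_force = 9.80665 N, so 1.081e-06 N = 1.081e-06 / 9.80665 = 1.1023132e-07 kilogram_force ≈ 1.102e-07 kilogram_force (4 s.f.). Final answer: 1.102e-07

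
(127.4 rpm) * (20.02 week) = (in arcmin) 5.553e+11. Check: 1 rpm = 0.10471976 rad/s, so 127.4 rpm = 127.4 * 0.10471976 = 13.341297 rad/s. 1 week = 604800 s, so 20.02 week = 20.02 * 604800 = 12108096 s. Combine: 13.341297 rad/s * 12108096 s = 1.615377e+08 rad. 1 arcmin = 0.00029088821 rad, so 1.615377e+08 rad = 1.615377e+08 / 0.00029088821 = 5.5532571e+11 arcmin ≈ 5.553e+11 arcmin (4 s.f.).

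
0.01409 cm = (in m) 1 cm = 0.01 m, so 0.01409 cm = 0.01409 * 0.01 = 0.0001409 m. Result: 0.0001409 m. Final answer: 0.0001409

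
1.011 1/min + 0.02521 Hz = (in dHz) 0.4206. Check: 1 1/min = 0.016666667 Hz, so 1.011 1/min = 1.011 * 0.016666667 = 0.01685 Hz. 0.02521 Hz is already in Hz. Sum: 0.01685 + 0.02521 = 0.04206 Hz. 1 dHz = 0.1 Hz, so 0.04206 Hz = 0.04206 / 0.1 = 0.4206 dHz.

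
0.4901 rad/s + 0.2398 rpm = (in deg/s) 0.4901 rad/s is already in rad/s. 1 rpm = 0.10471976 rad/s, so 0.2398 rpm = 0.2398 * 0.10471976 = 0.025111797 rad/s. Sum: 0.4901 + 0.025111797 = 0.5152118 rad/s. 1 deg/s = 0.017453293 rad/s, so 0.5152118 rad/s = 0.5152118 / 0.017453293 = 29.519462 deg/s ≈ 29.52 deg/s (4 s.f.). Final answer: 29.52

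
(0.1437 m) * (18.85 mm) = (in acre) 6.693e-07. Check: 0.1437 m is already in m. 1 mm = 0.001 m, so 18.85 mm = 18.85 * 0.001 = 0.01885 m. Combine: 0.1437 m * 0.01885 m = 0.002708745 m^2. 1 acre = 4046.8564 m^2, so 0.002708745 m^2 = 0.002708745 / 4046.8564 = 6.6934547e-07 acre ≈ 6.693e-07 acre (4 s.f.).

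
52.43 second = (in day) 52.43 second = 52.43 s. 1 day = 86400 s, so 52.43 s = 52.43 / 86400 = 0.0006068287 day ≈ 0.0006068 day (4 s.f.). Final answer: 0.0006068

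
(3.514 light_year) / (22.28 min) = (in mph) 5.563e+13. Check: 1 light_year = 9.4607305e+15 m, so 3.514 light_year = 3.514 * 9.4607305e+15 = 3.3245007e+16 m. 1 min = 60 s, so 22.28 min = 22.28 * 60 = 1336.8 s. Combine: 3.3245007e+16 m / 1336.8 s = 2.4869096e+13 m/s. 1 mph = 0.44704 m/s, so 2.4869096e+13 m/s = 2.4869096e+13 / 0.44704 = 5.5630582e+13 mph ≈ 5.563e+13 mph (4 s.f.).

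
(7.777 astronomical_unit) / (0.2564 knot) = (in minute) 1.47e+11. Check: 1 astronomical_unit = 1.4959787e+11 m, so 7.777 astronomical_unit = 7.777 * 1.4959787e+11 = 1.1634226e+12 m. 1 knot = 0.51444444 m/s, so 0.2564 knot = 0.2564 * 0.51444444 = 0.13190356 m/s. Combine: 1.1634226e+12 m / 0.13190356 m/s = 8.8202523e+12 s. 1 minute = 60 s, so 8.8202523e+12 s = 8.8202523e+12 / 60 = 1.4700421e+11 minute ≈ 1.47e+11 minute (4 s.f.).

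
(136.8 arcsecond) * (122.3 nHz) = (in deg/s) 1 arcsecond = 4.8481368e-06 rad, so 136.8 arcsecond = 136.8 * 4.8481368e-06 = 0.00066322512 rad. 1 nHz = 1e-09 Hz, so 122.3 nHz = 122.3 * 1e-09 = 1.223e-07 Hz. Combine: 0.00066322512 rad * 1.223e-07 Hz = 8.1112432e-11 rad/s. 1 deg/s = 0.017453293 rad/s, so 8.1112432e-11 rad/s = 8.1112432e-11 / 0.017453293 = 4.6474e-09 deg/s ≈ 4.647e-09 deg/s (4 s.f.). Final answer: 4.647e-09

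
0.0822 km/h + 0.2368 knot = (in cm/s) 14.47. Check: 1 km/h = 0.27777778 m/s, so 0.0822 km/h = 0.0822 * 0.27777778 = 0.022833333 m/s. 1 knot = 0.51444444 m/s, so 0.2368 knot = 0.2368 * 0.51444444 = 0.12182044 m/s. Sum: 0.022833333 + 0.12182044 = 0.14465378 m/s. 1 cm/s = 0.01 m/s, so 0.14465378 m/s = 0.14465378 / 0.01 = 14.465378 cm/s ≈ 14.47 cm/s (4 s.f.).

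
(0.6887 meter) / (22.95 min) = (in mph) 0.001119. Check: 0.6887 meter = 0.6887 m. 1 min = 60 s, so 22.95 min = 22.95 * 60 = 1377 s. Combine: 0.6887 m / 1377 s = 0.00050014524 m/s. 1 mph = 0.44704 m/s, so 0.00050014524 m/s = 0.00050014524 / 0.44704 = 0.001118793 mph ≈ 0.001119 mph (4 s.f.).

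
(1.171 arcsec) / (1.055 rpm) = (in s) 5.139e-05. Check: 1 arcsec = 4.8481368e-06 rad, so 1.171 arcsec = 1.171 * 4.8481368e-06 = 5.6771682e-06 rad. 1 rpm = 0.10471976 rad/s, so 1.055 rpm = 1.055 * 0.10471976 = 0.11047934 rad/s. Combine: 5.6771682e-06 rad / 0.11047934 rad/s = 5.1386695e-05 s. Result: 5.1386695e-05 s ≈ 5.139e-05 s (4 s.f.).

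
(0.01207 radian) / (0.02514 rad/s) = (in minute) 0.008002. Check: 0.01207 radian = 0.01207 rad. 0.02514 rad/s is already in rad/s. Combine: 0.01207 rad / 0.02514 rad/s = 0.48011138 s. 1 minute = 60 s, so 0.48011138 s = 0.48011138 / 60 = 0.0080018563 minute ≈ 0.008002 minute (4 s.f.).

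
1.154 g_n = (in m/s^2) 11.32. Check: 1 g_n = 9.80665 m/s^2, so 1.154 g_n = 1.154 * 9.80665 = 11.316874 m/s^2. Result: 11.316874 m/s^2 ≈ 11.32 m/s^2 (4 s.f.).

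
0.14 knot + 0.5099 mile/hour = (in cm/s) 1 knot = 0.51444444 m/s, so 0.14 knot = 0.14 * 0.51444444 = 0.072022222 m/s. 1 mile/hour = 0.44704 m/s, so 0.5099 mile/hour = 0.5099 * 0.44704 = 0.2279457 m/s. Sum: 0.072022222 + 0.2279457 = 0.29996792 m/s. 1 cm/s = 0.01 m/s, so 0.29996792 m/s = 0.29996792 / 0.01 = 29.996792 cm/s ≈ 30 cm/s (4 s.f.). Final answer: 30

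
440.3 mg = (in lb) 0.0009707. Check: 1 mg = 1e-06 kg, so 440.3 mg = 440.3 * 1e-06 = 0.0004403 kg. 1 lb = 0.45359237 kg, so 0.0004403 kg = 0.0004403 / 0.45359237 = 0.00097069534 lb ≈ 0.0009707 lb (4 s.f.).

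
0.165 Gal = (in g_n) 0.0001683. Check: 1 Gal = 0.01 m/s^2, so 0.165 Gal = 0.165 * 0.01 = 0.00165 m/s^2. 1 g_n = 9.80665 m/s^2, so 0.00165 m/s^2 = 0.00165 / 9.80665 = 0.00016825318 g_n ≈ 0.0001683 g_n (4 s.f.).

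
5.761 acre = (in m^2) 2.331e+04. Check: 1 acre = 4046.8564 m^2, so 5.761 acre = 5.761 * 4046.8564 = 23313.94 m^2. Result: 23313.94 m^2 ≈ 2.331e+04 m^2 (4 s.f.).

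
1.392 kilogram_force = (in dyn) 1.365e+06. Check: 1 kilogram_force = 9.80665 N, so 1.392 kilogram_force = 1.392 * 9.80665 = 13.650857 N. 1 dyn = 1e-05 N, so 13.650857 N = 13.650857 / 1e-05 = 1365085.7 dyn ≈ 1.365e+06 dyn (4 s.f.).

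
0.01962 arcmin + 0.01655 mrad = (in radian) 2.226e-05. Check: 1 arcmin = 0.00029088821 rad, so 0.01962 arcmin = 0.01962 * 0.00029088821 = 5.7072267e-06 rad. 1 mrad = 0.001 rad, so 0.01655 mrad = 0.01655 * 0.001 = 1.655e-05 rad. Sum: 5.7072267e-06 + 1.655e-05 = 2.2257227e-05 rad. 2.2257227e-05 rad = 2.2257227e-05 radian ≈ 2.226e-05 radian (4 s.f.).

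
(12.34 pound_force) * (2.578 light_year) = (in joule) 1.339e+18. Check: 1 pound_force = 4.4482216 N, so 12.34 pound_force = 12.34 * 4.4482216 = 54.891055 N. 1 light_year = 9.4607305e+15 m, so 2.578 light_year = 2.578 * 9.4607305e+15 = 2.4389763e+16 m. Combine: 54.891055 N * 2.4389763e+16 m = 1.3387798e+18 J. 1.3387798e+18 J = 1.3387798e+18 joule ≈ 1.339e+18 joule (4 s.f.).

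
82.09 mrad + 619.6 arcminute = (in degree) 1 mrad = 0.001 rad, so 82.09 mrad = 82.09 * 0.001 = 0.08209 rad. 1 arcminute = 0.00029088821 rad, so 619.6 arcminute = 619.6 * 0.00029088821 = 0.18023433 rad. Sum: 0.08209 + 0.18023433 = 0.26232433 rad. 1 degree = 0.017453293 rad, so 0.26232433 rad = 0.26232433 / 0.017453293 = 15.030077 degree ≈ 15.03 degree (4 s.f.). Final answer: 15.03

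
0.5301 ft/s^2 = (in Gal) 16.16. Check: 1 ft/s^2 = 0.3048 m/s^2, so 0.5301 ft/s^2 = 0.5301 * 0.3048 = 0.16157448 m/s^2. 1 Gal = 0.01 m/s^2, so 0.16157448 m/s^2 = 0.16157448 / 0.01 = 16.157448 Gal ≈ 16.16 Gal (4 s.f.).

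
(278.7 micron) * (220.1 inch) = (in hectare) 1 micron = 1e-06 m, so 278.7 micron = 278.7 * 1e-06 = 0.0002787 m. 1 inch = 0.0254 m, so 220.1 inch = 220.1 * 0.0254 = 5.59054 m. Combine: 0.0002787 m * 5.59054 m = 0.0015580835 m^2. 1 hectare = 10000 m^2, so 0.0015580835 m^2 = 0.0015580835 / 10000 = 1.5580835e-07 hectare ≈ 1.558e-07 hectare (4 s.f.). Final answer: 1.558e-07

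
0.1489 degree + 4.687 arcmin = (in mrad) 3.962. Check: 1 degree = 0.017453293 rad, so 0.1489 degree = 0.1489 * 0.017453293 = 0.0025987953 rad. 1 arcmin = 0.00029088821 rad, so 4.687 arcmin = 4.687 * 0.00029088821 = 0.001363393 rad. Sum: 0.0025987953 + 0.001363393 = 0.0039621883 rad. 1 mrad = 0.001 rad, so 0.0039621883 rad = 0.0039621883 / 0.001 = 3.9621883 mrad ≈ 3.962 mrad (4 s.f.).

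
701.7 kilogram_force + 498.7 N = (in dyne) 7.38e+08. Check: 1 kilogram_force = 9.80665 N, so 701.7 kilogram_force = 701.7 * 9.80665 = 6881.3263 N. 498.7 N is already in N. Sum: 6881.3263 + 498.7 = 7380.0263 N. 1 dyne = 1e-05 N, so 7380.0263 N = 7380.0263 / 1e-05 = 7.3800263e+08 dyne ≈ 7.38e+08 dyne (4 s.f.).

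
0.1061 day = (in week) 0.01516. Check: 1 day = 86400 s, so 0.1061 day = 0.1061 * 86400 = 9167.04 s. 1 week = 604800 s, so 9167.04 s = 9167.04 / 604800 = 0.015157143 week ≈ 0.01516 week (4 s.f.).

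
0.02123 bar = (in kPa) 1 bar = 100000 Pa, so 0.02123 bar = 0.02123 * 100000 = 2123 Pa. 1 kPa = 1000 Pa, so 2123 Pa = 2123 / 1000 = 2.123 kPa. Final answer: 2.123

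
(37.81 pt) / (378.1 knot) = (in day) 7.937e-10. Check: 1 pt = 0.00035277778 m, so 37.81 pt = 37.81 * 0.00035277778 = 0.013338528 m. 1 knot = 0.51444444 m/s, so 378.1 knot = 378.1 * 0.51444444 = 194.51144 m/s. Combine: 0.013338528 m / 194.51144 m/s = 6.8574514e-05 s. 1 day = 86400 s, so 6.8574514e-05 s = 6.8574514e-05 / 86400 = 7.9368651e-10 day ≈ 7.937e-10 day (4 s.f.).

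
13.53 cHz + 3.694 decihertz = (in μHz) 5.047e+05. Check: 1 cHz = 0.01 Hz, so 13.53 cHz = 13.53 * 0.01 = 0.1353 Hz. 1 decihertz = 0.1 Hz, so 3.694 decihertz = 3.694 * 0.1 = 0.3694 Hz. Sum: 0.1353 + 0.3694 = 0.5047 Hz. 1 μHz = 1e-06 Hz, so 0.5047 Hz = 0.5047 / 1e-06 = 504700 μHz ≈ 5.047e+05 μHz (4 s.f.).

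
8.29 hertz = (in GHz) 8.29e-09. Check: 8.29 hertz = 8.29 Hz. 1 GHz = 1e+09 Hz, so 8.29 Hz = 8.29 / 1e+09 = 8.29e-09 GHz.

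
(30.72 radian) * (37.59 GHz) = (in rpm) 1.103e+13. Check: 30.72 radian = 30.72 rad. 1 GHz = 1e+09 Hz, so 37.59 GHz = 37.59 * 1e+09 = 3.759e+10 Hz. Combine: 30.72 rad * 3.759e+10 Hz = 1.1547648e+12 rad/s. 1 rpm = 0.10471976 rad/s, so 1.1547648e+12 rad/s = 1.1547648e+12 / 0.10471976 = 1.1027192e+13 rpm ≈ 1.103e+13 rpm (4 s.f.).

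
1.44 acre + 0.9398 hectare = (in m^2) 1 acre = 4046.8564 m^2, so 1.44 acre = 1.44 * 4046.8564 = 5827.4732 m^2. 1 hectare = 10000 m^2, so 0.9398 hectare = 0.9398 * 10000 = 9398 m^2. Sum: 5827.4732 + 9398 = 15225.473 m^2. Result: 15225.473 m^2 ≈ 1.523e+04 m^2 (4 s.f.). Final answer: 1.523e+04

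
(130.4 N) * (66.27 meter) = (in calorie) 2065. Check: 130.4 N is already in N. 66.27 meter = 66.27 m. Combine: 130.4 N * 66.27 m = 8641.608 J. 1 calorie = 4.184 J, so 8641.608 J = 8641.608 / 4.184 = 2065.3939 calorie ≈ 2065 calorie (4 s.f.).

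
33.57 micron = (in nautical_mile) 1 micron = 1e-06 m, so 33.57 micron = 33.57 * 1e-06 = 3.357e-05 m. 1 nautical_mile = 1852 m, so 3.357e-05 m = 3.357e-05 / 1852 = 1.812635e-08 nautical_mile ≈ 1.813e-08 nautical_mile (4 s.f.). Final answer: 1.813e-08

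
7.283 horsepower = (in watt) 1 horsepower = 745.69987 W, so 7.283 horsepower = 7.283 * 745.69987 = 5430.9322 W. 5430.9322 W = 5430.9322 watt ≈ 5431 watt (4 s.f.). Final answer: 5431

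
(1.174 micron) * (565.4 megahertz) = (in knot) 1290. Check: 1 micron = 1e-06 m, so 1.174 micron = 1.174 * 1e-06 = 1.174e-06 m. 1 megahertz = 1000000 Hz, so 565.4 megahertz = 565.4 * 1000000 = 5.654e+08 Hz. Combine: 1.174e-06 m * 5.654e+08 Hz = 663.7796 m/s. 1 knot = 0.51444444 m/s, so 663.7796 m/s = 663.7796 / 0.51444444 = 1290.2843 knot ≈ 1290 knot (4 s.f.).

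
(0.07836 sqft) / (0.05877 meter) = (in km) 1 sqft = 0.09290304 m^2, so 0.07836 sqft = 0.07836 * 0.09290304 = 0.0072798822 m^2. 0.05877 meter = 0.05877 m. Combine: 0.0072798822 m^2 / 0.05877 m = 0.12387072 m. 1 km = 1000 m, so 0.12387072 m = 0.12387072 / 1000 = 0.00012387072 km ≈ 0.0001239 km (4 s.f.). Final answer: 0.0001239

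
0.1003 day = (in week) 1 day = 86400 s, so 0.1003 day = 0.1003 * 86400 = 8665.92 s. 1 week = 604800 s, so 8665.92 s = 8665.92 / 604800 = 0.014328571 week ≈ 0.01433 week (4 s.f.). Final answer: 0.01433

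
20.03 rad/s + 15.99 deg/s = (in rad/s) 20.03 rad/s is already in rad/s. 1 deg/s = 0.017453293 rad/s, so 15.99 deg/s = 15.99 * 0.017453293 = 0.27907815 rad/s. Sum: 20.03 + 0.27907815 = 20.309078 rad/s. Result: 20.309078 rad/s ≈ 20.31 rad/s (4 s.f.). Final answer: 20.31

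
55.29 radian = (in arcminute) 55.29 radian = 55.29 rad. 1 arcminute = 0.00029088821 rad, so 55.29 rad = 55.29 / 0.00029088821 = 190073.02 arcminute ≈ 1.901e+05 arcminute (4 s.f.). Final answer: 1.901e+05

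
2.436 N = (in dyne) 2.436e+05. Check: 1 dyne = 1e-05 N, so 2.436 N = 2.436 / 1e-05 = 243600 dyne ≈ 2.436e+05 dyne (4 s.f.).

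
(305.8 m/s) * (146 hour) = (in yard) 305.8 m/s is already in m/s. 1 hour = 3600 s, so 146 hour = 146 * 3600 = 525600 s. Combine: 305.8 m/s * 525600 s = 1.6072848e+08 m. 1 yard = 0.9144 m, so 1.6072848e+08 m = 1.6072848e+08 / 0.9144 = 1.757748e+08 yard ≈ 1.758e+08 yard (4 s.f.). Final answer: 1.758e+08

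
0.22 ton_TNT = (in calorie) 2.2e+08. Check: 1 ton_TNT = 4.184e+09 J, so 0.22 ton_TNT = 0.22 * 4.184e+09 = 9.2048e+08 J. 1 calorie = 4.184 J, so 9.2048e+08 J = 9.2048e+08 / 4.184 = 2.2e+08 calorie.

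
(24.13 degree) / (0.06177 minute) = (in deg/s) 1 degree = 0.017453293 rad, so 24.13 degree = 24.13 * 0.017453293 = 0.42114795 rad. 1 minute = 60 s, so 0.06177 minute = 0.06177 * 60 = 3.7062 s. Combine: 0.42114795 rad / 3.7062 s = 0.11363336 rad/s. 1 deg/s = 0.017453293 rad/s, so 0.11363336 rad/s = 0.11363336 / 0.017453293 = 6.5107118 deg/s ≈ 6.511 deg/s (4 s.f.). Final answer: 6.511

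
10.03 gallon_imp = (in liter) 1 gallon_imp = 0.00454609 m^3, so 10.03 gallon_imp = 10.03 * 0.00454609 = 0.045597283 m^3. 1 liter = 0.001 m^3, so 0.045597283 m^3 = 0.045597283 / 0.001 = 45.597283 liter ≈ 45.6 liter (4 s.f.). Final answer: 45.6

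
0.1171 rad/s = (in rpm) 1 rpm = 0.10471976 rad/s, so 0.1171 rad/s = 0.1171 / 0.10471976 = 1.1182226 rpm ≈ 1.118 rpm (4 s.f.). Final answer: 1.118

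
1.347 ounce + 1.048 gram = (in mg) 3.923e+04. Check: 1 ounce = 0.028349523 kg, so 1.347 ounce = 1.347 * 0.028349523 = 0.038186808 kg. 1 gram = 0.001 kg, so 1.048 gram = 1.048 * 0.001 = 0.001048 kg. Sum: 0.038186808 + 0.001048 = 0.039234808 kg. 1 mg = 1e-06 kg, so 0.039234808 kg = 0.039234808 / 1e-06 = 39234.808 mg ≈ 3.923e+04 mg (4 s.f.).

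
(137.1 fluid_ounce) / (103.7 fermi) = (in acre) 1 fluid_ounce = 2.957353e-05 m^3, so 137.1 fluid_ounce = 137.1 * 2.957353e-05 = 0.0040545309 m^3. 1 fermi = 1e-15 m, so 103.7 fermi = 103.7 * 1e-15 = 1.037e-13 m. Combine: 0.0040545309 m^3 / 1.037e-13 m = 3.9098659e+10 m^2. 1 acre = 4046.8564 m^2, so 3.9098659e+10 m^2 = 3.9098659e+10 / 4046.8564 = 9661489 acre ≈ 9.661e+06 acre (4 s.f.). Final answer: 9.661e+06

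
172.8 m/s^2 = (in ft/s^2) 1 ft/s^2 = 0.3048 m/s^2, so 172.8 m/s^2 = 172.8 / 0.3048 = 566.92913 ft/s^2 ≈ 566.9 ft/s^2 (4 s.f.). Final answer: 566.9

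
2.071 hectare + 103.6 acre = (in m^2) 4.4e+05. Check: 1 hectare = 10000 m^2, so 2.071 hectare = 2.071 * 10000 = 20710 m^2. 1 acre = 4046.8564 m^2, so 103.6 acre = 103.6 * 4046.8564 = 419254.33 m^2. Sum: 20710 + 419254.33 = 439964.33 m^2. Result: 439964.33 m^2 ≈ 4.4e+05 m^2 (4 s.f.).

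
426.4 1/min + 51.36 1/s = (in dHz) 584.7. Check: 1 1/min = 0.016666667 Hz, so 426.4 1/min = 426.4 * 0.016666667 = 7.1066667 Hz. 51.36 1/s = 51.36 Hz. Sum: 7.1066667 + 51.36 = 58.466667 Hz. 1 dHz = 0.1 Hz, so 58.466667 Hz = 58.466667 / 0.1 = 584.66667 dHz ≈ 584.7 dHz (4 s.f.).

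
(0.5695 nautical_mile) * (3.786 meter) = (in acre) 0.9867. Check: 1 nautical_mile = 1852 m, so 0.5695 nautical_mile = 0.5695 * 1852 = 1054.714 m. 3.786 meter = 3.786 m. Combine: 1054.714 m * 3.786 m = 3993.1472 m^2. 1 acre = 4046.8564 m^2, so 3993.1472 m^2 = 3993.1472 / 4046.8564 = 0.98672816 acre ≈ 0.9867 acre (4 s.f.).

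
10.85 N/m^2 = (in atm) 0.0001071. Check: 10.85 N/m^2 = 10.85 Pa. 1 atm = 101325 Pa, so 10.85 Pa = 10.85 / 101325 = 0.00010708117 atm ≈ 0.0001071 atm (4 s.f.).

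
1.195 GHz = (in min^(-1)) 7.17e+10. Check: 1 GHz = 1e+09 Hz, so 1.195 GHz = 1.195 * 1e+09 = 1.195e+09 Hz. 1 min^(-1) = 0.016666667 Hz, so 1.195e+09 Hz = 1.195e+09 / 0.016666667 = 7.17e+10 min^(-1).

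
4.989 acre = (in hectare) 1 acre = 4046.8564 m^2, so 4.989 acre = 4.989 * 4046.8564 = 20189.767 m^2. 1 hectare = 10000 m^2, so 20189.767 m^2 = 20189.767 / 10000 = 2.0189767 hectare ≈ 2.019 hectare (4 s.f.). Final answer: 2.019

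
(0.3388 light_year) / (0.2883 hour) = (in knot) 6.003e+12. Check: 1 light_year = 9.4607305e+15 m, so 0.3388 light_year = 0.3388 * 9.4607305e+15 = 3.2052955e+15 m. 1 hour = 3600 s, so 0.2883 hour = 0.2883 * 3600 = 1037.88 s. Combine: 3.2052955e+15 m / 1037.88 s = 3.0883103e+12 m/s. 1 knot = 0.51444444 m/s, so 3.0883103e+12 m/s = 3.0883103e+12 / 0.51444444 = 6.0031949e+12 knot ≈ 6.003e+12 knot (4 s.f.).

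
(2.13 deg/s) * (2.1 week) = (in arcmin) 1.623e+08. Check: 1 deg/s = 0.017453293 rad/s, so 2.13 deg/s = 2.13 * 0.017453293 = 0.037175513 rad/s. 1 week = 604800 s, so 2.1 week = 2.1 * 604800 = 1270080 s. Combine: 0.037175513 rad/s * 1270080 s = 47215.876 rad. 1 arcmin = 0.00029088821 rad, so 47215.876 rad = 47215.876 / 0.00029088821 = 1.6231622e+08 arcmin ≈ 1.623e+08 arcmin (4 s.f.).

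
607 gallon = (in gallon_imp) 505.4. Check: 1 gallon = 0.0037854118 m^3, so 607 gallon = 607 * 0.0037854118 = 2.297745 m^3. 1 gallon_imp = 0.00454609 m^3, so 2.297745 m^3 = 2.297745 / 0.00454609 = 505.43323 gallon_imp ≈ 505.4 gallon_imp (4 s.f.).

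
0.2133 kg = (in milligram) 2.133e+05. Check: 1 milligram = 1e-06 kg, so 0.2133 kg = 0.2133 / 1e-06 = 213300 milligram ≈ 2.133e+05 milligram (4 s.f.).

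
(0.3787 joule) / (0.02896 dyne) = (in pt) 0.3787 joule = 0.3787 J. 1 dyne = 1e-05 N, so 0.02896 dyne = 0.02896 * 1e-05 = 2.896e-07 N. Combine: 0.3787 J / 2.896e-07 N = 1307665.7 m. 1 pt = 0.00035277778 m, so 1307665.7 m = 1307665.7 / 0.00035277778 = 3.706769e+09 pt ≈ 3.707e+09 pt (4 s.f.). Final answer: 3.707e+09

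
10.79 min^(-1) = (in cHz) 1 min^(-1) = 0.016666667 Hz, so 10.79 min^(-1) = 10.79 * 0.016666667 = 0.17983333 Hz. 1 cHz = 0.01 Hz, so 0.17983333 Hz = 0.17983333 / 0.01 = 17.983333 cHz ≈ 17.98 cHz (4 s.f.). Final answer: 17.98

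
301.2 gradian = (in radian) 4.731. Check: 1 gradian = 0.015707963 rad, so 301.2 gradian = 301.2 * 0.015707963 = 4.7312385 rad. 4.7312385 rad = 4.7312385 radian ≈ 4.731 radian (4 s.f.).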